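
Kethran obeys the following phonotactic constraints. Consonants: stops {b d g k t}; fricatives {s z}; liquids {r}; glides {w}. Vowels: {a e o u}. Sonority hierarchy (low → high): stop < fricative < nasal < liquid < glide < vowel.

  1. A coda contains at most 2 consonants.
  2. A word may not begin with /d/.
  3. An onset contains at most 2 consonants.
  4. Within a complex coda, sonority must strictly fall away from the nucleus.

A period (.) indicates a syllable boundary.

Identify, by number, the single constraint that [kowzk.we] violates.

[kowzk.we]: syllable 1 coda /wzk/ has 3 consonants (> 2).
This is a violation of constraint 1: "A coda contains at most 2 consonants."
The remaining constraints (2, 3, 4) are satisfied.

1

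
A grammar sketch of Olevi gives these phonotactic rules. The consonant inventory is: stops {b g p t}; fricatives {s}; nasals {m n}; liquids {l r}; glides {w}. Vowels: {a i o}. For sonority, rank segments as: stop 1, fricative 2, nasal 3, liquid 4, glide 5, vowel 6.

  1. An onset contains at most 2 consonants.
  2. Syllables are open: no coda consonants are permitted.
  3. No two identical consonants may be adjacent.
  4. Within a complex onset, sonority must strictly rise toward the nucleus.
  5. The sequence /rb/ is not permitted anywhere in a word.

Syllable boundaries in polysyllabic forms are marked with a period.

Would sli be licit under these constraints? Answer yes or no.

yes

sli — σ1 onset /sl/ (2→4 rises), coda /∅/ ok → licit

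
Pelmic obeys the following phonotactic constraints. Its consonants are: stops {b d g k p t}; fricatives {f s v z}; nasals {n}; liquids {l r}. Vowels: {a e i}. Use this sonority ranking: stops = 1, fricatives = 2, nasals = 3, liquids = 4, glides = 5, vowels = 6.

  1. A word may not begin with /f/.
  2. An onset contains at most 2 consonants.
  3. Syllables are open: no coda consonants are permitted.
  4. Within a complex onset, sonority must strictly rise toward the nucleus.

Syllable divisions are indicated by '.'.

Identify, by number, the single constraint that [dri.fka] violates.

4

[dri.fka]: syllable 2 onset /fk/: /f/ (fricative, 2) → /k/ (stop, 1) does not rise.
This is a violation of constraint 4: "Within a complex onset, sonority must strictly rise toward the nucleus."
The remaining constraints (1, 2, 3) are satisfied.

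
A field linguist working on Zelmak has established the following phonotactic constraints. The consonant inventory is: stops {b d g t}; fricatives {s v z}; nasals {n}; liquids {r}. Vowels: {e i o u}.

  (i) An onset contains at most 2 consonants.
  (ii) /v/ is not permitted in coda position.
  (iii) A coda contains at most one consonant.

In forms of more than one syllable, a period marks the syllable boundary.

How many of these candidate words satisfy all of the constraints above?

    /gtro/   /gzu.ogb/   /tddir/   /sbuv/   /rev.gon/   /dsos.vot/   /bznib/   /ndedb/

/gtro/ — violates constraint (i): syllable 1 onset /gtr/ has 3 consonants (> 2) → not permitted
/gzu.ogb/ — violates constraint (iii): syllable 2 coda /gb/ has 2 consonants (> 1) → not permitted
/tddir/ — violates constraint (i): syllable 1 onset /tdd/ has 3 consonants (> 2) → not permitted
/sbuv/ — violates constraint (ii): syllable 1 coda contains /v/ → not permitted
/rev.gon/ — violates constraint (ii): syllable 1 coda contains /v/ → not permitted
/dsos.vot/ — σ1 onset /ds/ (2C), coda /s/ ok; σ2 onset /v/, coda /t/ ok → permitted
/bznib/ — violates constraint (i): syllable 1 onset /bzn/ has 3 consonants (> 2) → not permitted
/ndedb/ — violates constraint (iii): syllable 1 coda /db/ has 2 consonants (> 1) → not permitted
Permitted: /dsos.vot/ → 1.

1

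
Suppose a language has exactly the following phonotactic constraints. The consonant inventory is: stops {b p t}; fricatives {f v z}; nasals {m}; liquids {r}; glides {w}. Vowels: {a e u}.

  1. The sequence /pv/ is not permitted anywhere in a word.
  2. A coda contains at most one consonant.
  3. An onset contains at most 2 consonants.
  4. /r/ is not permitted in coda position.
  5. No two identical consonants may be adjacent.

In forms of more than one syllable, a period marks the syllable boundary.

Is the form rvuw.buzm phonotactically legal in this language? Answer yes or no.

rvuw.buzm — violates constraint 2: syllable 2 coda /zm/ has 2 consonants (> 1) → phonotactically illegal

no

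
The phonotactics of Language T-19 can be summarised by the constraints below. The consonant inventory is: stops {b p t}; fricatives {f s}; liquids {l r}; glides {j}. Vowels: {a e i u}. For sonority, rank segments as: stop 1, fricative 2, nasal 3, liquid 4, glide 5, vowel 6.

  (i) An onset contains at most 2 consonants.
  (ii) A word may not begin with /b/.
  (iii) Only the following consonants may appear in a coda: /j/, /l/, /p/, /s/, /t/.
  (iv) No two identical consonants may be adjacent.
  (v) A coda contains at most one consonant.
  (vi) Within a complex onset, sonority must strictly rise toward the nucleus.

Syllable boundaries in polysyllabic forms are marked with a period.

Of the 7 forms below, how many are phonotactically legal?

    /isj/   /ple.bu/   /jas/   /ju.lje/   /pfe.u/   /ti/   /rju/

/isj/ — violates constraint (v): syllable 1 coda /sj/ has 2 consonants (> 1) → phonotactically illegal
/ple.bu/ — σ1 onset /pl/ (1→4 rises), coda /∅/ ok; σ2 onset /b/, coda /∅/ ok → phonotactically legal
/jas/ — σ1 onset /j/, coda /s/ ok → phonotactically legal
/ju.lje/ — σ1 onset /j/, coda /∅/ ok; σ2 onset /lj/ (4→5 rises), coda /∅/ ok → phonotactically legal
/pfe.u/ — σ1 onset /pf/ (1→2 rises), coda /∅/ ok; σ2 onset /∅/, coda /∅/ ok → phonotactically legal
/ti/ — σ1 onset /t/, coda /∅/ ok → phonotactically legal
/rju/ — σ1 onset /rj/ (4→5 rises), coda /∅/ ok → phonotactically legal
Phonotactically legal: /ple.bu/, /jas/, /ju.lje/, /pfe.u/, /ti/, /rju/ → 6.

6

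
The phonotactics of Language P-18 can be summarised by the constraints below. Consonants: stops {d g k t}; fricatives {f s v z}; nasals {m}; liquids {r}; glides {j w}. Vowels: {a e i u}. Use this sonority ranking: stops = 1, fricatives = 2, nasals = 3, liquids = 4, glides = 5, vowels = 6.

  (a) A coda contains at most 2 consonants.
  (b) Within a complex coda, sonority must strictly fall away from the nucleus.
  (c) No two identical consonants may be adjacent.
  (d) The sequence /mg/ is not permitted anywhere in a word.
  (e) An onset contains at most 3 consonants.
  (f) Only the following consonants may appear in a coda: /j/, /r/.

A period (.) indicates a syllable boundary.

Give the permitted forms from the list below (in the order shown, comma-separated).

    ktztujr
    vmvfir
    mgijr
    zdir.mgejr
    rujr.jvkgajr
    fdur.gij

ktztujr — violates constraint (e): syllable 1 onset /ktzt/ has 4 consonants (> 3) → not permitted
vmvfir — violates constraint (e): syllable 1 onset /vmvf/ has 4 consonants (> 3) → not permitted
mgijr — violates constraint (d): contains banned sequence /mg/ → not permitted
zdir.mgejr — violates constraint (d): contains banned sequence /mg/ → not permitted
rujr.jvkgajr — violates constraint (e): syllable 2 onset /jvkg/ has 4 consonants (> 3) → not permitted
fdur.gij — σ1 onset /fd/ (2C), coda /r/ ok; σ2 onset /g/, coda /j/ ok → permitted

fdur.gij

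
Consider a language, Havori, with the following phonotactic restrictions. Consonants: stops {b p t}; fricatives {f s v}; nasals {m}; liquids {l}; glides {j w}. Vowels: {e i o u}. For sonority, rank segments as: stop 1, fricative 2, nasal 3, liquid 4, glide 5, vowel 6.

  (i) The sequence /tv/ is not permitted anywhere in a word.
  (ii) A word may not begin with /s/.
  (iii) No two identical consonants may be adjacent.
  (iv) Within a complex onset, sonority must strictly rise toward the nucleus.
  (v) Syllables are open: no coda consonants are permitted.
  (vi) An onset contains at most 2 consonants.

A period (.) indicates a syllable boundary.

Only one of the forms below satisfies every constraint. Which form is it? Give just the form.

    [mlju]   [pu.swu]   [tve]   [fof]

[pu.swu]

[mlju] — violates constraint (vi): syllable 1 onset /mlj/ has 3 consonants (> 2) → phonotactically illegal
[pu.swu] — σ1 onset /p/, coda /∅/ ok; σ2 onset /sw/ (2→5 rises), coda /∅/ ok → phonotactically legal
[tve] — violates constraint (i): contains banned sequence /tv/ → phonotactically illegal
[fof] — violates constraint (v): syllable 1 coda /f/ has 1 consonant (> 0) → phonotactically illegal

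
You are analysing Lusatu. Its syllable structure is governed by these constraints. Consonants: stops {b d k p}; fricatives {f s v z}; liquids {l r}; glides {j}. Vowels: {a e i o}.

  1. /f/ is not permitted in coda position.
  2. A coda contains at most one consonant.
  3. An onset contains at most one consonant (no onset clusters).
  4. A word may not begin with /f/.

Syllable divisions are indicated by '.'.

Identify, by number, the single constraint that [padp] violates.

2

[padp]: syllable 1 coda /dp/ has 2 consonants (> 1).
This is a violation of constraint 2: "A coda contains at most one consonant."
The remaining constraints (1, 3, 4) are satisfied.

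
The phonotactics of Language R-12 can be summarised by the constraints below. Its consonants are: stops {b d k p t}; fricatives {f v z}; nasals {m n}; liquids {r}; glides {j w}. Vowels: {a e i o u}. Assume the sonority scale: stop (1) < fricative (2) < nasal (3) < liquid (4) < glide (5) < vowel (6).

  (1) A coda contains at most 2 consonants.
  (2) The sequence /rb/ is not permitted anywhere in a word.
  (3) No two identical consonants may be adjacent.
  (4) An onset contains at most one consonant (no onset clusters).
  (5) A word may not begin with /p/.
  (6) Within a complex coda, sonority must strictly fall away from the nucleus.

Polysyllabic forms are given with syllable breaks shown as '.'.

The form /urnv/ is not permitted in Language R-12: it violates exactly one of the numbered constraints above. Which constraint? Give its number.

1

/urnv/: syllable 1 coda /rnv/ has 3 consonants (> 2).
This is a violation of constraint 1: "A coda contains at most 2 consonants."
The remaining constraints (2, 3, 4, 5, 6) are satisfied.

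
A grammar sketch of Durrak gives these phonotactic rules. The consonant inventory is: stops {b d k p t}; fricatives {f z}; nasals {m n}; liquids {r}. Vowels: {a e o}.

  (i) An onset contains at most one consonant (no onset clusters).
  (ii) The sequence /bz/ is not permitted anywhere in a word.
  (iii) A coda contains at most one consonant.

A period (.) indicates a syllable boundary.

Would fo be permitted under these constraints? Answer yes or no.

yes

fo — σ1 onset /f/, coda /∅/ ok → permitted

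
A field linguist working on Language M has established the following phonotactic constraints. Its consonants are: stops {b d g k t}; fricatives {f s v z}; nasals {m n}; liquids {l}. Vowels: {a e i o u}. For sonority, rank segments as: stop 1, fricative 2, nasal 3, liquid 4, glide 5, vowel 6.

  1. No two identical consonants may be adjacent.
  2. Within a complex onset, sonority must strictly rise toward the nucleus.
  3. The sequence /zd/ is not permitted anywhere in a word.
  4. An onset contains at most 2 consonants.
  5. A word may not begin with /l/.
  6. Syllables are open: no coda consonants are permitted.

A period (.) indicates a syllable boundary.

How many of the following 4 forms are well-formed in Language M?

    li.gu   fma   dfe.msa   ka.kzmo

li.gu — violates constraint 5: word begins with /l/ → ill-formed
fma — σ1 onset /fm/ (2→3 rises), coda /∅/ ok → well-formed
dfe.msa — violates constraint 2: syllable 2 onset /ms/: /m/ (nasal, 3) → /s/ (fricative, 2) does not rise → ill-formed
ka.kzmo — violates constraint 4: syllable 2 onset /kzm/ has 3 consonants (> 2) → ill-formed
Well-formed: fma → 1.

1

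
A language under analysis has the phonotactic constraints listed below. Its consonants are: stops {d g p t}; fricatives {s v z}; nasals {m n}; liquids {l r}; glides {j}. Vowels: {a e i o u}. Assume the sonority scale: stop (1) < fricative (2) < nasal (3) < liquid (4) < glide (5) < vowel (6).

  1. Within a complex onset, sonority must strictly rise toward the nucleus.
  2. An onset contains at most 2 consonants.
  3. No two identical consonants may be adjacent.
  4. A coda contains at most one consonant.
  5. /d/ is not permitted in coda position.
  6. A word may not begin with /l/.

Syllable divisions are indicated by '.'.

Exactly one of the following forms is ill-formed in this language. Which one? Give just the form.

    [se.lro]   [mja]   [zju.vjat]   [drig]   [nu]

[se.lro]

[se.lro] — violates constraint 1: syllable 2 onset /lr/: /l/ (liquid, 4) → /r/ (liquid, 4) does not rise → ill-formed
[mja] — σ1 onset /mj/ (3→5 rises), coda /∅/ ok → well-formed
[zju.vjat] — σ1 onset /zj/ (2→5 rises), coda /∅/ ok; σ2 onset /vj/ (2→5 rises), coda /t/ ok → well-formed
[drig] — σ1 onset /dr/ (1→4 rises), coda /g/ ok → well-formed
[nu] — σ1 onset /n/, coda /∅/ ok → well-formed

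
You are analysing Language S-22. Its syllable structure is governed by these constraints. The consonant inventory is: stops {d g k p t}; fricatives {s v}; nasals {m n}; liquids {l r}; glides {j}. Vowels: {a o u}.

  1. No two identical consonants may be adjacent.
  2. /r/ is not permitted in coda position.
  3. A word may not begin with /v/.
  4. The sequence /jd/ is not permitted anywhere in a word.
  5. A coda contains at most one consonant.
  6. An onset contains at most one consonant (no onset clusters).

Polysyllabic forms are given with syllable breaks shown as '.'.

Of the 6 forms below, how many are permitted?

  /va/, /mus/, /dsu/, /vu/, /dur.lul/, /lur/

1

/va/ — violates constraint 3: word begins with /v/ → not permitted
/mus/ — σ1 onset /m/, coda /s/ ok → permitted
/dsu/ — violates constraint 6: syllable 1 onset /ds/ has 2 consonants (> 1) → not permitted
/vu/ — violates constraint 3: word begins with /v/ → not permitted
/dur.lul/ — violates constraint 2: syllable 1 coda contains /r/ → not permitted
/lur/ — violates constraint 2: syllable 1 coda contains /r/ → not permitted
Permitted: /mus/ → 1.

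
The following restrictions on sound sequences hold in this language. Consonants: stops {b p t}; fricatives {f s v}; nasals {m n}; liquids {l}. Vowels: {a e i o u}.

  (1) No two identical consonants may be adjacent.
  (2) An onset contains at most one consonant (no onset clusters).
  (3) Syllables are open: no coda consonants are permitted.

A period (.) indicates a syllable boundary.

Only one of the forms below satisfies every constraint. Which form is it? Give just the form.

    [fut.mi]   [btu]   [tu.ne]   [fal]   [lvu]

[fut.mi] — violates constraint 3: syllable 1 coda /t/ has 1 consonant (> 0) → not permitted
[btu] — violates constraint 2: syllable 1 onset /bt/ has 2 consonants (> 1) → not permitted
[tu.ne] — σ1 onset /t/, coda /∅/ ok; σ2 onset /n/, coda /∅/ ok → permitted
[fal] — violates constraint 3: syllable 1 coda /l/ has 1 consonant (> 0) → not permitted
[lvu] — violates constraint 2: syllable 1 onset /lv/ has 2 consonants (> 1) → not permitted

[tu.ne]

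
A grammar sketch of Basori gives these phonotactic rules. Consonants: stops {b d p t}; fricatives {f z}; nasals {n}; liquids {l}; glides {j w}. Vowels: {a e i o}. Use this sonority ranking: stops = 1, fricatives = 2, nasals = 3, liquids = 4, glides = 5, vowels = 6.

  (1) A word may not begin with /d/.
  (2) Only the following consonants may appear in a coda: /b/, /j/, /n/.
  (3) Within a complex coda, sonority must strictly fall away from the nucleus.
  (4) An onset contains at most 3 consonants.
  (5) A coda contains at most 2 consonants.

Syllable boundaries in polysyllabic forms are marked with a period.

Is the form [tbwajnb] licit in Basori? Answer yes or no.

no

[tbwajnb] — violates constraint 5: syllable 1 coda /jnb/ has 3 consonants (> 2) → illicit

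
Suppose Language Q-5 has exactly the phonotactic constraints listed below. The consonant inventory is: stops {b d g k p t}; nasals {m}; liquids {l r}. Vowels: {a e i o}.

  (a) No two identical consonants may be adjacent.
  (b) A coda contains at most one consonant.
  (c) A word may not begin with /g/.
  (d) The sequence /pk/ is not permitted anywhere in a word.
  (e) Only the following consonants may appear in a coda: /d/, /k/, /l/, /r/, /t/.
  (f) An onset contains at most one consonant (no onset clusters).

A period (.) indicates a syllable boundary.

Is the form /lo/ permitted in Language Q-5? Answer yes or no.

/lo/ — σ1 onset /l/, coda /∅/ ok → permitted

yes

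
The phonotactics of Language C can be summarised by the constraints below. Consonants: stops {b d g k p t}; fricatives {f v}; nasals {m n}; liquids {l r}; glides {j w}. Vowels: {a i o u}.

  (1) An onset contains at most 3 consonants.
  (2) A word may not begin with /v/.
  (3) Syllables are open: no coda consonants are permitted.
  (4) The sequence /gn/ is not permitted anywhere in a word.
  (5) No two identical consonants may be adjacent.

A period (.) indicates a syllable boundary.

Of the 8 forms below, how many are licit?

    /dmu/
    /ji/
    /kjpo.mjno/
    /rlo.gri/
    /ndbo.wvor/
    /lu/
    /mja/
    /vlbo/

/dmu/ — σ1 onset /dm/ (2C), coda /∅/ ok → licit
/ji/ — σ1 onset /j/, coda /∅/ ok → licit
/kjpo.mjno/ — σ1 onset /kjp/ (3C), coda /∅/ ok; σ2 onset /mjn/ (3C), coda /∅/ ok → licit
/rlo.gri/ — σ1 onset /rl/ (2C), coda /∅/ ok; σ2 onset /gr/ (2C), coda /∅/ ok → licit
/ndbo.wvor/ — violates constraint 3: syllable 2 coda /r/ has 1 consonant (> 0) → illicit
/lu/ — σ1 onset /l/, coda /∅/ ok → licit
/mja/ — σ1 onset /mj/ (2C), coda /∅/ ok → licit
/vlbo/ — violates constraint 2: word begins with /v/ → illicit
Licit: /dmu/, /ji/, /kjpo.mjno/, /rlo.gri/, /lu/, /mja/ → 6.

6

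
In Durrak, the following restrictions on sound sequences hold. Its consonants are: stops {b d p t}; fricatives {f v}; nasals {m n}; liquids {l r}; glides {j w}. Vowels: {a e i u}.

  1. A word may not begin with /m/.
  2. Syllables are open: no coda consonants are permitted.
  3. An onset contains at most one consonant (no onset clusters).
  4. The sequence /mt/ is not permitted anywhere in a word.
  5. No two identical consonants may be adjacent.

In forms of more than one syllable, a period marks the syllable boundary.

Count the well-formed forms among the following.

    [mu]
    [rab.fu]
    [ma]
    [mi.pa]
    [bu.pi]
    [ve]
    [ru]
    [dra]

[mu] — violates constraint 1: word begins with /m/ → ill-formed
[rab.fu] — violates constraint 2: syllable 1 coda /b/ has 1 consonant (> 0) → ill-formed
[ma] — violates constraint 1: word begins with /m/ → ill-formed
[mi.pa] — violates constraint 1: word begins with /m/ → ill-formed
[bu.pi] — σ1 onset /b/, coda /∅/ ok; σ2 onset /p/, coda /∅/ ok → well-formed
[ve] — σ1 onset /v/, coda /∅/ ok → well-formed
[ru] — σ1 onset /r/, coda /∅/ ok → well-formed
[dra] — violates constraint 3: syllable 1 onset /dr/ has 2 consonants (> 1) → ill-formed
Well-formed: [bu.pi], [ve], [ru] → 3.

3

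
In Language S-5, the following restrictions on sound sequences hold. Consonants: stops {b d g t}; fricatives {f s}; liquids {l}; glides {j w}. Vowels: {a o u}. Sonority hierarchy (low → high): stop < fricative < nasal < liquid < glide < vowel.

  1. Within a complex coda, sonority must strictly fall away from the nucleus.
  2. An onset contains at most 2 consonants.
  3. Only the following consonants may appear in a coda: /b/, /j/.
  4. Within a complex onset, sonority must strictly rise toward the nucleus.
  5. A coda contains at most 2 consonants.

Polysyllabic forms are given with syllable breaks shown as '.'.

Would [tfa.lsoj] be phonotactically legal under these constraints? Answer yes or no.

[tfa.lsoj] — violates constraint 4: syllable 2 onset /ls/: /l/ (liquid, 4) → /s/ (fricative, 2) does not rise → phonotactically illegal

no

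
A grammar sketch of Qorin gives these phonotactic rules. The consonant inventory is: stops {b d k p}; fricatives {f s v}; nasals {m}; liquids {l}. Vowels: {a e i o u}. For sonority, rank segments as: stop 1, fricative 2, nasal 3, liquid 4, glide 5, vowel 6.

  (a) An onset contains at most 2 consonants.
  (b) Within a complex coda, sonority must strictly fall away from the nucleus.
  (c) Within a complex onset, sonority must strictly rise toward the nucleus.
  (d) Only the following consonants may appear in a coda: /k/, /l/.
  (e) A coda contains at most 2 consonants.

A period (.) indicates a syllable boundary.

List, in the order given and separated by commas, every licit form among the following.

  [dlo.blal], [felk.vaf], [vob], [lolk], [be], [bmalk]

[dlo.blal], [lolk], [be], [bmalk]

[dlo.blal] — σ1 onset /dl/ (1→4 rises), coda /∅/ ok; σ2 onset /bl/ (1→4 rises), coda /l/ ok → licit
[felk.vaf] — violates constraint (d): syllable 2 coda contains /f/, which is not a licensed coda consonant → illicit
[vob] — violates constraint (d): syllable 1 coda contains /b/, which is not a licensed coda consonant → illicit
[lolk] — σ1 onset /l/, coda /lk/ (4→1 falls) ok → licit
[be] — σ1 onset /b/, coda /∅/ ok → licit
[bmalk] — σ1 onset /bm/ (1→3 rises), coda /lk/ (4→1 falls) ok → licit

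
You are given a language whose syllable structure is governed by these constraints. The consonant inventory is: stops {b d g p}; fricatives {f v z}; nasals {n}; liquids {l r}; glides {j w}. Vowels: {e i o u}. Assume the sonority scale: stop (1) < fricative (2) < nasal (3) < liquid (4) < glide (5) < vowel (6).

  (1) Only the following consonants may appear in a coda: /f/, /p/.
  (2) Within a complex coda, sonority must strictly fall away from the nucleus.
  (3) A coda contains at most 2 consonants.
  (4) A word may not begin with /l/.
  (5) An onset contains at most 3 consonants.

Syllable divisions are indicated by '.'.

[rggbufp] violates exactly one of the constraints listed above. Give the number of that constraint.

[rggbufp]: syllable 1 onset /rggb/ has 4 consonants (> 3).
This is a violation of constraint 5: "An onset contains at most 3 consonants."
The remaining constraints (1, 2, 3, 4) are satisfied.

5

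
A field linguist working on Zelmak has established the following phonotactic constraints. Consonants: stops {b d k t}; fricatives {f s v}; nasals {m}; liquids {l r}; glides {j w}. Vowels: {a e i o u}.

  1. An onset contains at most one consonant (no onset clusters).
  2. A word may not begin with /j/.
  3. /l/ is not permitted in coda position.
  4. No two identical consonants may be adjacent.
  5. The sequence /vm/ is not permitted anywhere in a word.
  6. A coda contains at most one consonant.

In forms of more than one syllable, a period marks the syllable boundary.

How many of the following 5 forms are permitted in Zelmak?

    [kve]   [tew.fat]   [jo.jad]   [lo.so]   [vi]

3

[kve] — violates constraint 1: syllable 1 onset /kv/ has 2 consonants (> 1) → not permitted
[tew.fat] — σ1 onset /t/, coda /w/ ok; σ2 onset /f/, coda /t/ ok → permitted
[jo.jad] — violates constraint 2: word begins with /j/ → not permitted
[lo.so] — σ1 onset /l/, coda /∅/ ok; σ2 onset /s/, coda /∅/ ok → permitted
[vi] — σ1 onset /v/, coda /∅/ ok → permitted
Permitted: [tew.fat], [lo.so], [vi] → 3.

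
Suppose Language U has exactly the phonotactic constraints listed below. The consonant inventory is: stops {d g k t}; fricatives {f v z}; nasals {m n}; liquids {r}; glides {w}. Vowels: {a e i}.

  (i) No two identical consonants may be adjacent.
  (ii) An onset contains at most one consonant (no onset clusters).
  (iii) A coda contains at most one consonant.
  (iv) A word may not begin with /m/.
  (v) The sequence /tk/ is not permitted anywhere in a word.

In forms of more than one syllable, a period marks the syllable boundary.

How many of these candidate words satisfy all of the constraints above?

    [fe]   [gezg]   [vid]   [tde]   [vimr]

[fe] — σ1 onset /f/, coda /∅/ ok → well-formed
[gezg] — violates constraint (iii): syllable 1 coda /zg/ has 2 consonants (> 1) → ill-formed
[vid] — σ1 onset /v/, coda /d/ ok → well-formed
[tde] — violates constraint (ii): syllable 1 onset /td/ has 2 consonants (> 1) → ill-formed
[vimr] — violates constraint (iii): syllable 1 coda /mr/ has 2 consonants (> 1) → ill-formed
Well-formed: [fe], [vid] → 2.

2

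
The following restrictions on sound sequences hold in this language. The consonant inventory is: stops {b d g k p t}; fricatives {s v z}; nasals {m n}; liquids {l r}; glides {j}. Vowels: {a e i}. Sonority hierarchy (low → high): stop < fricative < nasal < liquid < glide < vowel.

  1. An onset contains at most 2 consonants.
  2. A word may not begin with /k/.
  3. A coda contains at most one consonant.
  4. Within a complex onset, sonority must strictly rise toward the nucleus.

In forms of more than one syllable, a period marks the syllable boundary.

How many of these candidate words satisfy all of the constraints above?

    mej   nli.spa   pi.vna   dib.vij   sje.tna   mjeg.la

5

mej — σ1 onset /m/, coda /j/ ok → licit
nli.spa — violates constraint 4: syllable 2 onset /sp/: /s/ (fricative, 2) → /p/ (stop, 1) does not rise → illicit
pi.vna — σ1 onset /p/, coda /∅/ ok; σ2 onset /vn/ (2→3 rises), coda /∅/ ok → licit
dib.vij — σ1 onset /d/, coda /b/ ok; σ2 onset /v/, coda /j/ ok → licit
sje.tna — σ1 onset /sj/ (2→5 rises), coda /∅/ ok; σ2 onset /tn/ (1→3 rises), coda /∅/ ok → licit
mjeg.la — σ1 onset /mj/ (3→5 rises), coda /g/ ok; σ2 onset /l/, coda /∅/ ok → licit
Licit: mej, pi.vna, dib.vij, sje.tna, mjeg.la → 5.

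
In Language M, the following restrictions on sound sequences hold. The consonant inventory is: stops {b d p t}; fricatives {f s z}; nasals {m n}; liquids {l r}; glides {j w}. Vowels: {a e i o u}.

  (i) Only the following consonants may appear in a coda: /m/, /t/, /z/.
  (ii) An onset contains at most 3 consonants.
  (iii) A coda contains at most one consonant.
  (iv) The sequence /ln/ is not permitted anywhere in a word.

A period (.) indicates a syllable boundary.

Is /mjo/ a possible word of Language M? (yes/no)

/mjo/ — σ1 onset /mj/ (2C), coda /∅/ ok → permitted

yes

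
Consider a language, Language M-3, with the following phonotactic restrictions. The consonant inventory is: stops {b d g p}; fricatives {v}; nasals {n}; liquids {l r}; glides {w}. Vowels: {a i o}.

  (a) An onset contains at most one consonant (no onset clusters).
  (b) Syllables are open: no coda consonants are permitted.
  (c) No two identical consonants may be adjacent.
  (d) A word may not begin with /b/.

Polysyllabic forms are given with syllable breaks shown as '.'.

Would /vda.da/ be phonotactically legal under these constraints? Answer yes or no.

no

/vda.da/ — violates constraint (a): syllable 1 onset /vd/ has 2 consonants (> 1) → phonotactically illegal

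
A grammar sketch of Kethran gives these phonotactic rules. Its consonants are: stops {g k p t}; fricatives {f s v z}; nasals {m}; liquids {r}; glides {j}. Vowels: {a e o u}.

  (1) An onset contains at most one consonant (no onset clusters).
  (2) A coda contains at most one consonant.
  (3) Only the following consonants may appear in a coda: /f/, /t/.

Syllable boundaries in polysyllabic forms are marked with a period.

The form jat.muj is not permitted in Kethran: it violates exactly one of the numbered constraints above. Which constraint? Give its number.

jat.muj: syllable 2 coda contains /j/, which is not a licensed coda consonant.
This is a violation of constraint 3: "Only the following consonants may appear in a coda: /f/, /t/."
The remaining constraints (1, 2) are satisfied.

3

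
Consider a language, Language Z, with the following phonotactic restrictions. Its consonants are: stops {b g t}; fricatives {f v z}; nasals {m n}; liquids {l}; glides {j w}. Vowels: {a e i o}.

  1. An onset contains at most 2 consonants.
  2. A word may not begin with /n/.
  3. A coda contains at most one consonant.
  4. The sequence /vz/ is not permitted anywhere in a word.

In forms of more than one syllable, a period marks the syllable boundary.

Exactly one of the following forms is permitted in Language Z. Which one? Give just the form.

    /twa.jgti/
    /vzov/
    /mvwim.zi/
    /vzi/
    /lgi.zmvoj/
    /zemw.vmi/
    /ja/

/ja/

/twa.jgti/ — violates constraint 1: syllable 2 onset /jgt/ has 3 consonants (> 2) → not permitted
/vzov/ — violates constraint 4: contains banned sequence /vz/ → not permitted
/mvwim.zi/ — violates constraint 1: syllable 1 onset /mvw/ has 3 consonants (> 2) → not permitted
/vzi/ — violates constraint 4: contains banned sequence /vz/ → not permitted
/lgi.zmvoj/ — violates constraint 1: syllable 2 onset /zmv/ has 3 consonants (> 2) → not permitted
/zemw.vmi/ — violates constraint 3: syllable 1 coda /mw/ has 2 consonants (> 1) → not permitted
/ja/ — σ1 onset /j/, coda /∅/ ok → permitted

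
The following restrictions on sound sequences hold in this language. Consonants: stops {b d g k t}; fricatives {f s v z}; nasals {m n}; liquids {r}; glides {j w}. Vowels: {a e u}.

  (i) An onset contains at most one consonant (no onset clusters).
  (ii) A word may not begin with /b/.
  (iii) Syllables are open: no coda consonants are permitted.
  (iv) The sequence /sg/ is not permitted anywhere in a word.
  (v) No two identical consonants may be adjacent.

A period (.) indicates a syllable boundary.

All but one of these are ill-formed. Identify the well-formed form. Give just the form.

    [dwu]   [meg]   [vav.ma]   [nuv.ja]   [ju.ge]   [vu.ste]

[ju.ge]

[dwu] — violates constraint (i): syllable 1 onset /dw/ has 2 consonants (> 1) → ill-formed
[meg] — violates constraint (iii): syllable 1 coda /g/ has 1 consonant (> 0) → ill-formed
[vav.ma] — violates constraint (iii): syllable 1 coda /v/ has 1 consonant (> 0) → ill-formed
[nuv.ja] — violates constraint (iii): syllable 1 coda /v/ has 1 consonant (> 0) → ill-formed
[ju.ge] — σ1 onset /j/, coda /∅/ ok; σ2 onset /g/, coda /∅/ ok → well-formed
[vu.ste] — violates constraint (i): syllable 2 onset /st/ has 2 consonants (> 1) → ill-formed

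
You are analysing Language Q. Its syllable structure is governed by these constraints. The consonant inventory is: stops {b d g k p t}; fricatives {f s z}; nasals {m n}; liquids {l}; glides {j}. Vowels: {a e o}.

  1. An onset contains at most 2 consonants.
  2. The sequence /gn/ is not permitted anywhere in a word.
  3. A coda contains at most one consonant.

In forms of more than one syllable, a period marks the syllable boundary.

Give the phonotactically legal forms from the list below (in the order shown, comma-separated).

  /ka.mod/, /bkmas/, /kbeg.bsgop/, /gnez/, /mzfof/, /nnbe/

/ka.mod/

/ka.mod/ — σ1 onset /k/, coda /∅/ ok; σ2 onset /m/, coda /d/ ok → phonotactically legal
/bkmas/ — violates constraint 1: syllable 1 onset /bkm/ has 3 consonants (> 2) → phonotactically illegal
/kbeg.bsgop/ — violates constraint 1: syllable 2 onset /bsg/ has 3 consonants (> 2) → phonotactically illegal
/gnez/ — violates constraint 2: contains banned sequence /gn/ → phonotactically illegal
/mzfof/ — violates constraint 1: syllable 1 onset /mzf/ has 3 consonants (> 2) → phonotactically illegal
/nnbe/ — violates constraint 1: syllable 1 onset /nnb/ has 3 consonants (> 2) → phonotactically illegal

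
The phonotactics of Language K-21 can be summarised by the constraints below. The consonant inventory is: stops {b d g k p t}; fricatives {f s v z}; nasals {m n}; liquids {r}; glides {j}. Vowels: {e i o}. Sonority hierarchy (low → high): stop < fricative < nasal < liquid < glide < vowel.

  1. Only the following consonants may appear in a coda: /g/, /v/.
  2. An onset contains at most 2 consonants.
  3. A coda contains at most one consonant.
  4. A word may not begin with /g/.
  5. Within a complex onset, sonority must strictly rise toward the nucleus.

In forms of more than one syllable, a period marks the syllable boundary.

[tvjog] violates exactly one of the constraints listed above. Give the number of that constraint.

[tvjog]: syllable 1 onset /tvj/ has 3 consonants (> 2).
This is a violation of constraint 2: "An onset contains at most 2 consonants."
The remaining constraints (1, 3, 4, 5) are satisfied.

2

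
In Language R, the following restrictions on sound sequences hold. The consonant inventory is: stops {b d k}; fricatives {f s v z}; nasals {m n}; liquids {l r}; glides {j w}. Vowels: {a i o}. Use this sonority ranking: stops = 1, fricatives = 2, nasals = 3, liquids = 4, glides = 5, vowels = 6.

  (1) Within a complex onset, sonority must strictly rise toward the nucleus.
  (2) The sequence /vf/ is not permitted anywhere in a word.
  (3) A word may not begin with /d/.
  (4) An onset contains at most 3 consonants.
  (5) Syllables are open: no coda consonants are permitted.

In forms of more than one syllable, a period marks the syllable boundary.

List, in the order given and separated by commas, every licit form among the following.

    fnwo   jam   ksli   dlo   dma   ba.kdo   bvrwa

fnwo, ksli

fnwo — σ1 onset /fnw/ (2→3→5 rises), coda /∅/ ok → licit
jam — violates constraint 5: syllable 1 coda /m/ has 1 consonant (> 0) → illicit
ksli — σ1 onset /ksl/ (1→2→4 rises), coda /∅/ ok → licit
dlo — violates constraint 3: word begins with /d/ → illicit
dma — violates constraint 3: word begins with /d/ → illicit
ba.kdo — violates constraint 1: syllable 2 onset /kd/: /k/ (stop, 1) → /d/ (stop, 1) does not rise → illicit
bvrwa — violates constraint 4: syllable 1 onset /bvrw/ has 4 consonants (> 3) → illicit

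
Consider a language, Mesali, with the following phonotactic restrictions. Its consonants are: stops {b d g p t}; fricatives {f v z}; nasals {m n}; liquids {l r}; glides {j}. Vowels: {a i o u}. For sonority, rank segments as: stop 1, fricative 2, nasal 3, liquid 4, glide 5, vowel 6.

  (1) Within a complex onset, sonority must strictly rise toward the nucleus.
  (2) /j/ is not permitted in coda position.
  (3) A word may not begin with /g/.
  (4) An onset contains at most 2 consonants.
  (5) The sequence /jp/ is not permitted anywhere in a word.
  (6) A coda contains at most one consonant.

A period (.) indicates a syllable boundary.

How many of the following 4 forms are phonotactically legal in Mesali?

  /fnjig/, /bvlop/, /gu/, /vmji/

/fnjig/ — violates constraint 4: syllable 1 onset /fnj/ has 3 consonants (> 2) → phonotactically illegal
/bvlop/ — violates constraint 4: syllable 1 onset /bvl/ has 3 consonants (> 2) → phonotactically illegal
/gu/ — violates constraint 3: word begins with /g/ → phonotactically illegal
/vmji/ — violates constraint 4: syllable 1 onset /vmj/ has 3 consonants (> 2) → phonotactically illegal
No form is phonotactically legal → 0.

0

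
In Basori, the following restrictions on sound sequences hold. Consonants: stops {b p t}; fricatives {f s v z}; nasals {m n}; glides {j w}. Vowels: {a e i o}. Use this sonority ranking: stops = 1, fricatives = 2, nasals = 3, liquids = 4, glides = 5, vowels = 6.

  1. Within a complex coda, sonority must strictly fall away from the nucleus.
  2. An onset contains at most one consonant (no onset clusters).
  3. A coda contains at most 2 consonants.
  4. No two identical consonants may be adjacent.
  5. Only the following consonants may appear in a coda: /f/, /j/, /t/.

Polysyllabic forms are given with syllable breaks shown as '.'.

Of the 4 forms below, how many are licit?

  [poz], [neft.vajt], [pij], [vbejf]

2

[poz] — violates constraint 5: syllable 1 coda contains /z/, which is not a licensed coda consonant → illicit
[neft.vajt] — σ1 onset /n/, coda /ft/ (2→1 falls) ok; σ2 onset /v/, coda /jt/ (5→1 falls) ok → licit
[pij] — σ1 onset /p/, coda /j/ ok → licit
[vbejf] — violates constraint 2: syllable 1 onset /vb/ has 2 consonants (> 1) → illicit
Licit: [neft.vajt], [pij] → 2.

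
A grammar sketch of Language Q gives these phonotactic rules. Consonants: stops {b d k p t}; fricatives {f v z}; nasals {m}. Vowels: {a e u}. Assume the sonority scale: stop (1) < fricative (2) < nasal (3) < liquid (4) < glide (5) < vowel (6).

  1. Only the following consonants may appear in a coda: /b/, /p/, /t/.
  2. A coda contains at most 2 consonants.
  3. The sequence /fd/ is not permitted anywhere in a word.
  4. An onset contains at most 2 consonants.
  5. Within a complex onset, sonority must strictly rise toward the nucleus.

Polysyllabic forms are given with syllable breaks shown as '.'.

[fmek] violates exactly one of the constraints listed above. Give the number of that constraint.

[fmek]: syllable 1 coda contains /k/, which is not a licensed coda consonant.
This is a violation of constraint 1: "Only the following consonants may appear in a coda: /b/, /p/, /t/."
The remaining constraints (2, 3, 4, 5) are satisfied.

1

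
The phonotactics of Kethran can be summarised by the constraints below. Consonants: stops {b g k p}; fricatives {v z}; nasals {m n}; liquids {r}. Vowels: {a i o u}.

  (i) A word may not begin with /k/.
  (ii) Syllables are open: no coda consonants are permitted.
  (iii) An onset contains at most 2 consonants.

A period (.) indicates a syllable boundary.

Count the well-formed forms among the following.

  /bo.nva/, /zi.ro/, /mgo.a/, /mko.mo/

/bo.nva/ — σ1 onset /b/, coda /∅/ ok; σ2 onset /nv/ (2C), coda /∅/ ok → well-formed
/zi.ro/ — σ1 onset /z/, coda /∅/ ok; σ2 onset /r/, coda /∅/ ok → well-formed
/mgo.a/ — σ1 onset /mg/ (2C), coda /∅/ ok; σ2 onset /∅/, coda /∅/ ok → well-formed
/mko.mo/ — σ1 onset /mk/ (2C), coda /∅/ ok; σ2 onset /m/, coda /∅/ ok → well-formed
Well-formed: /bo.nva/, /zi.ro/, /mgo.a/, /mko.mo/ → 4.

4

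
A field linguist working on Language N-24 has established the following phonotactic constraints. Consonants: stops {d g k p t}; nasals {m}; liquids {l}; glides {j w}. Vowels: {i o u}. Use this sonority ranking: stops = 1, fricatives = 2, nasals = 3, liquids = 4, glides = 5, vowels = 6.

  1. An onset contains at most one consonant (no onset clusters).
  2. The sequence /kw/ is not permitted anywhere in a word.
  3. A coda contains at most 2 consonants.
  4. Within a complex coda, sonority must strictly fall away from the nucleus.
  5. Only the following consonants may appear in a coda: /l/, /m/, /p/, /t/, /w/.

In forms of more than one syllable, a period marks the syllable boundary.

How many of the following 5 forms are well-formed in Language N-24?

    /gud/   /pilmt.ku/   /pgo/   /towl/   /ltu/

1

/gud/ — violates constraint 5: syllable 1 coda contains /d/, which is not a licensed coda consonant → ill-formed
/pilmt.ku/ — violates constraint 3: syllable 1 coda /lmt/ has 3 consonants (> 2) → ill-formed
/pgo/ — violates constraint 1: syllable 1 onset /pg/ has 2 consonants (> 1) → ill-formed
/towl/ — σ1 onset /t/, coda /wl/ (5→4 falls) ok → well-formed
/ltu/ — violates constraint 1: syllable 1 onset /lt/ has 2 consonants (> 1) → ill-formed
Well-formed: /towl/ → 1.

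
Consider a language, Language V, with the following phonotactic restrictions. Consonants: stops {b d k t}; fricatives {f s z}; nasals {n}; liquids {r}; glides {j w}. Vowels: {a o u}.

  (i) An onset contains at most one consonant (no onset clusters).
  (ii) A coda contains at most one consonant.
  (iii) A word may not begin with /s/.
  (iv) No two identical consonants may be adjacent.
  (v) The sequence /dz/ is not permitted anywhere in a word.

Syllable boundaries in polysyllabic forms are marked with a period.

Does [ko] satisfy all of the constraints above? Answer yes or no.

yes

[ko] — σ1 onset /k/, coda /∅/ ok → permitted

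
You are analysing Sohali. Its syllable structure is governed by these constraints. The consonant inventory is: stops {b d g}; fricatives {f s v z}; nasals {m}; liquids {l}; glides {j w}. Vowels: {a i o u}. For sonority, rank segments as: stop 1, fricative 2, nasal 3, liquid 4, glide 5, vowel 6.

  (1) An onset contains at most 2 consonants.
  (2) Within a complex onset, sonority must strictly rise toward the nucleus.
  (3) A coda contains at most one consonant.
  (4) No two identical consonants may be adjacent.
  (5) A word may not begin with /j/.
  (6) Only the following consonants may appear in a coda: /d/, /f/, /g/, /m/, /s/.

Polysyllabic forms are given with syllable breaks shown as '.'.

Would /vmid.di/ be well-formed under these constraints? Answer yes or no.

no

/vmid.di/ — violates constraint 4: adjacent identical consonants /dd/ → ill-formed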